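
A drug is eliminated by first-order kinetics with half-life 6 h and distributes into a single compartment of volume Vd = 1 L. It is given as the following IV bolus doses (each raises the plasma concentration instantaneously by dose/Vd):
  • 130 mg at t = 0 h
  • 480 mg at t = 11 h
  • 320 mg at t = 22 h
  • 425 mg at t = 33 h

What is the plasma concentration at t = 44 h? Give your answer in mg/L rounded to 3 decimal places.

k = ln 2 / 6 = 0.11552 per h
Dose 1 (130 mg at t=0 h): 130·exp(−0.11552·44) = 0.806 mg/L
Dose 2 (480 mg at t=11 h): 480·exp(−0.11552·33) = 10.607 mg/L
Dose 3 (320 mg at t=22 h): 320·exp(−0.11552·22) = 25.198 mg/L
Dose 4 (425 mg at t=33 h): 425·exp(−0.11552·11) = 119.262 mg/L
C(44) = 0.806 + 10.607 + 25.198 + 119.262 = 155.873 mg/L

155.873 mg/L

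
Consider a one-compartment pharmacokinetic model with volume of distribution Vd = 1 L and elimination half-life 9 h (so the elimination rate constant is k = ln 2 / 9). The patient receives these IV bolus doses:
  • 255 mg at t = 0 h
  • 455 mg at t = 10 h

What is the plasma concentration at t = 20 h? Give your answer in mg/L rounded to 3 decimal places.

k = ln 2 / 9 = 0.07702 per h
Dose 1 (255 mg at t=0 h): 255·exp(−0.07702·20) = 54.649 mg/L
Dose 2 (455 mg at t=10 h): 455·exp(−0.07702·10) = 210.636 mg/L
C(20) = 54.649 + 210.636 = 265.286 mg/L

265.286 mg/L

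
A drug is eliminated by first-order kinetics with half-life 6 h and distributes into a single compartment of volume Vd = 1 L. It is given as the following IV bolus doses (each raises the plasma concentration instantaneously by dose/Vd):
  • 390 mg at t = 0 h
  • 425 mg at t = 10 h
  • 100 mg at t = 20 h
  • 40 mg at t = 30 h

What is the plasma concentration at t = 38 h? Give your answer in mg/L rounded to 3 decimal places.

49.944 mg/L

k = ln 2 / 6 = 0.11552 per h
Dose 1 (390 mg at t=0 h): 390·exp(−0.11552·38) = 4.837 mg/L
Dose 2 (425 mg at t=10 h): 425·exp(−0.11552·28) = 16.733 mg/L
Dose 3 (100 mg at t=20 h): 100·exp(−0.11552·18) = 12.500 mg/L
Dose 4 (40 mg at t=30 h): 40·exp(−0.11552·8) = 15.874 mg/L
C(38) = 4.837 + 16.733 + 12.500 + 15.874 = 49.944 mg/L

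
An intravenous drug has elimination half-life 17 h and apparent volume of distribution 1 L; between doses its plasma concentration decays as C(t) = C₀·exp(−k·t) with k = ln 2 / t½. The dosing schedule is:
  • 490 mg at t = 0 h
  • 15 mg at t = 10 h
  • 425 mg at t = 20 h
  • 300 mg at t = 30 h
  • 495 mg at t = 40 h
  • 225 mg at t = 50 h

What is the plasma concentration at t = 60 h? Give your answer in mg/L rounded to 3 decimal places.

584.532 mg/L

k = ln 2 / 17 = 0.04077 per h
Dose 1 (490 mg at t=0 h): 490·exp(−0.04077·60) = 42.436 mg/L
Dose 2 (15 mg at t=10 h): 15·exp(−0.04077·50) = 1.953 mg/L
Dose 3 (425 mg at t=20 h): 425·exp(−0.04077·40) = 83.192 mg/L
Dose 4 (300 mg at t=30 h): 300·exp(−0.04077·30) = 88.286 mg/L
Dose 5 (495 mg at t=40 h): 495·exp(−0.04077·20) = 219.004 mg/L
Dose 6 (225 mg at t=50 h): 225·exp(−0.04077·10) = 149.660 mg/L
C(60) = 42.436 + 1.953 + 83.192 + 88.286 + 219.004 + 149.660 = 584.532 mg/L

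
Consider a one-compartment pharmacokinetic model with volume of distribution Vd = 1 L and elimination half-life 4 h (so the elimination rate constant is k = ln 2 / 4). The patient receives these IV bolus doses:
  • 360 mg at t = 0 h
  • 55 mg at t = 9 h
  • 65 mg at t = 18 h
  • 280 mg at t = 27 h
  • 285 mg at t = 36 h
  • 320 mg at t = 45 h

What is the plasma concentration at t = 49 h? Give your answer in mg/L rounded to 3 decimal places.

k = ln 2 / 4 = 0.17329 per h
Dose 1 (360 mg at t=0 h): 360·exp(−0.17329·49) = 0.074 mg/L
Dose 2 (55 mg at t=9 h): 55·exp(−0.17329·40) = 0.054 mg/L
Dose 3 (65 mg at t=18 h): 65·exp(−0.17329·31) = 0.302 mg/L
Dose 4 (280 mg at t=27 h): 280·exp(−0.17329·22) = 6.187 mg/L
Dose 5 (285 mg at t=36 h): 285·exp(−0.17329·13) = 29.957 mg/L
Dose 6 (320 mg at t=45 h): 320·exp(−0.17329·4) = 160.000 mg/L
C(49) = 0.074 + 0.054 + 0.302 + 6.187 + 29.957 + 160.000 = 196.574 mg/L

196.574 mg/L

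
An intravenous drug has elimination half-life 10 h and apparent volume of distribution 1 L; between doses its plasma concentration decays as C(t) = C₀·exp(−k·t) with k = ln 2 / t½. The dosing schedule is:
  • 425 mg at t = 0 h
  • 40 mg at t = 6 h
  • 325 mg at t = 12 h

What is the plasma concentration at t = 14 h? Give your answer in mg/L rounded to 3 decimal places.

k = ln 2 / 10 = 0.06931 per h
Dose 1 (425 mg at t=0 h): 425·exp(−0.06931·14) = 161.045 mg/L
Dose 2 (40 mg at t=6 h): 40·exp(−0.06931·8) = 22.974 mg/L
Dose 3 (325 mg at t=12 h): 325·exp(−0.06931·2) = 282.929 mg/L
C(14) = 161.045 + 22.974 + 282.929 = 466.948 mg/L

466.948 mg/L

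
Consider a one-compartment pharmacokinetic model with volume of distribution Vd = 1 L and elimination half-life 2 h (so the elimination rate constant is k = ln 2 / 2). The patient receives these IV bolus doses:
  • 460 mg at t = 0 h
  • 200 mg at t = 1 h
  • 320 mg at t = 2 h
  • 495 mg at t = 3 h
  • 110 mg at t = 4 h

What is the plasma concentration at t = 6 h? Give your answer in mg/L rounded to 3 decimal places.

402.864 mg/L

k = ln 2 / 2 = 0.34657 per h
Dose 1 (460 mg at t=0 h): 460·exp(−0.34657·6) = 57.500 mg/L
Dose 2 (200 mg at t=1 h): 200·exp(−0.34657·5) = 35.355 mg/L
Dose 3 (320 mg at t=2 h): 320·exp(−0.34657·4) = 80.000 mg/L
Dose 4 (495 mg at t=3 h): 495·exp(−0.34657·3) = 175.009 mg/L
Dose 5 (110 mg at t=4 h): 110·exp(−0.34657·2) = 55.000 mg/L
C(6) = 57.500 + 35.355 + 80.000 + 175.009 + 55.000 = 402.864 mg/L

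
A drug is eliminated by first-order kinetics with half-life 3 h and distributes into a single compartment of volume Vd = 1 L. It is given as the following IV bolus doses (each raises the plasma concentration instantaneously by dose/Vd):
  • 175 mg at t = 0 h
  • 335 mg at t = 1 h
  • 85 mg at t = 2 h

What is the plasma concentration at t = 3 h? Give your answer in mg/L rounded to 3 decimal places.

k = ln 2 / 3 = 0.23105 per h
Dose 1 (175 mg at t=0 h): 175·exp(−0.23105·3) = 87.500 mg/L
Dose 2 (335 mg at t=1 h): 335·exp(−0.23105·2) = 211.037 mg/L
Dose 3 (85 mg at t=2 h): 85·exp(−0.23105·1) = 67.465 mg/L
C(3) = 87.500 + 211.037 + 67.465 = 366.001 mg/L

366.001 mg/L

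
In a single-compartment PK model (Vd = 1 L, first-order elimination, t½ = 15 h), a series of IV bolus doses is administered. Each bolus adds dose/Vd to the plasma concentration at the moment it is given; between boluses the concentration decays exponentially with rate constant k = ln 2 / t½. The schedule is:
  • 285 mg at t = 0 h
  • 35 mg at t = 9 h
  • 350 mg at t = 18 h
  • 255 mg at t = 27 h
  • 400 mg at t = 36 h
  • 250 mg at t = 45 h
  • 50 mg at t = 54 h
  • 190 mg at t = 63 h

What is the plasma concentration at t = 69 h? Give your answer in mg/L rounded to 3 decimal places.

422.228 mg/L

k = ln 2 / 15 = 0.04621 per h
Dose 1 (285 mg at t=0 h): 285·exp(−0.04621·69) = 11.752 mg/L
Dose 2 (35 mg at t=9 h): 35·exp(−0.04621·60) = 2.188 mg/L
Dose 3 (350 mg at t=18 h): 350·exp(−0.04621·51) = 33.156 mg/L
Dose 4 (255 mg at t=27 h): 255·exp(−0.04621·42) = 36.615 mg/L
Dose 5 (400 mg at t=36 h): 400·exp(−0.04621·33) = 87.055 mg/L
Dose 6 (250 mg at t=45 h): 250·exp(−0.04621·24) = 82.469 mg/L
Dose 7 (50 mg at t=54 h): 50·exp(−0.04621·15) = 25.000 mg/L
Dose 8 (190 mg at t=63 h): 190·exp(−0.04621·6) = 143.993 mg/L
C(69) = 11.752 + 2.188 + 33.156 + 36.615 + 87.055 + 82.469 + 25.000 + 143.993 = 422.228 mg/L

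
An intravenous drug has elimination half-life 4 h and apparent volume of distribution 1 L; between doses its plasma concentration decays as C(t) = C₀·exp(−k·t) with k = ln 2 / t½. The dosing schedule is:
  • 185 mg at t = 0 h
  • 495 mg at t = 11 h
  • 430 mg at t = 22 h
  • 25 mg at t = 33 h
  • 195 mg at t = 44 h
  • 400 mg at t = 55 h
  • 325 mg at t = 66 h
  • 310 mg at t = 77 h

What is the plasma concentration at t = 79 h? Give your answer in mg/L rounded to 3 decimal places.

260.102 mg/L

k = ln 2 / 4 = 0.17329 per h
Dose 1 (185 mg at t=0 h): 185·exp(−0.17329·79) = 0.000 mg/L
Dose 2 (495 mg at t=11 h): 495·exp(−0.17329·68) = 0.004 mg/L
Dose 3 (430 mg at t=22 h): 430·exp(−0.17329·57) = 0.022 mg/L
Dose 4 (25 mg at t=33 h): 25·exp(−0.17329·46) = 0.009 mg/L
Dose 5 (195 mg at t=44 h): 195·exp(−0.17329·35) = 0.453 mg/L
Dose 6 (400 mg at t=55 h): 400·exp(−0.17329·24) = 6.250 mg/L
Dose 7 (325 mg at t=66 h): 325·exp(−0.17329·13) = 34.161 mg/L
Dose 8 (310 mg at t=77 h): 310·exp(−0.17329·2) = 219.203 mg/L
C(79) = 0.000 + 0.004 + 0.022 + 0.009 + 0.453 + 6.250 + 34.161 + 219.203 = 260.102 mg/L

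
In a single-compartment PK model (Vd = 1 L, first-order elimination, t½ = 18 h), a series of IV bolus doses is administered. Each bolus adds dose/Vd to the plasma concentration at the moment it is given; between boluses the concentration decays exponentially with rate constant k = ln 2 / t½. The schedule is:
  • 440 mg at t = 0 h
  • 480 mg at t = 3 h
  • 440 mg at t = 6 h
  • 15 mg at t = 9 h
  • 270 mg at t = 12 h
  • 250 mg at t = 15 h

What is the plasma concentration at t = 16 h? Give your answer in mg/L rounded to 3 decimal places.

k = ln 2 / 18 = 0.03851 per h
Dose 1 (440 mg at t=0 h): 440·exp(−0.03851·16) = 237.613 mg/L
Dose 2 (480 mg at t=3 h): 480·exp(−0.03851·13) = 290.958 mg/L
Dose 3 (440 mg at t=6 h): 440·exp(−0.03851·10) = 299.374 mg/L
Dose 4 (15 mg at t=9 h): 15·exp(−0.03851·7) = 11.456 mg/L
Dose 5 (270 mg at t=12 h): 270·exp(−0.03851·4) = 231.456 mg/L
Dose 6 (250 mg at t=15 h): 250·exp(−0.03851·1) = 240.556 mg/L
C(16) = 237.613 + 290.958 + 299.374 + 11.456 + 231.456 + 240.556 = 1311.413 mg/L

1311.413 mg/L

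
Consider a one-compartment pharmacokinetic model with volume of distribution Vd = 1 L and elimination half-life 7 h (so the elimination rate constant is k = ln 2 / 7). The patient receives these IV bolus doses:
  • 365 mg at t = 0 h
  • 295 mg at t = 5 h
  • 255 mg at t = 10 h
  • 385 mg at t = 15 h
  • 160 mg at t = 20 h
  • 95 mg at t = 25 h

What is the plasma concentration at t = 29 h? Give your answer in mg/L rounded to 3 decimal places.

k = ln 2 / 7 = 0.09902 per h
Dose 1 (365 mg at t=0 h): 365·exp(−0.09902·29) = 20.662 mg/L
Dose 2 (295 mg at t=5 h): 295·exp(−0.09902·24) = 27.398 mg/L
Dose 3 (255 mg at t=10 h): 255·exp(−0.09902·19) = 38.856 mg/L
Dose 4 (385 mg at t=15 h): 385·exp(−0.09902·14) = 96.250 mg/L
Dose 5 (160 mg at t=20 h): 160·exp(−0.09902·9) = 65.627 mg/L
Dose 6 (95 mg at t=25 h): 95·exp(−0.09902·4) = 63.930 mg/L
C(29) = 20.662 + 27.398 + 38.856 + 96.250 + 65.627 + 63.930 = 312.723 mg/L

312.723 mg/L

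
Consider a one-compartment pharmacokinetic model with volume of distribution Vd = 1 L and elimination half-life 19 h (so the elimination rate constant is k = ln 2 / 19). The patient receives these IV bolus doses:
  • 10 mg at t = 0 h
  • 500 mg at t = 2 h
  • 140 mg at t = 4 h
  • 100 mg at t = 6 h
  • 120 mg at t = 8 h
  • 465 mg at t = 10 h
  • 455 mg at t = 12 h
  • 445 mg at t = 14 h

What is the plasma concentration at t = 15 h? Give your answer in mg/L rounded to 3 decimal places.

k = ln 2 / 19 = 0.03648 per h
Dose 1 (10 mg at t=0 h): 10·exp(−0.03648·15) = 5.786 mg/L
Dose 2 (500 mg at t=2 h): 500·exp(−0.03648·13) = 311.173 mg/L
Dose 3 (140 mg at t=4 h): 140·exp(−0.03648·11) = 93.723 mg/L
Dose 4 (100 mg at t=6 h): 100·exp(−0.03648·9) = 72.012 mg/L
Dose 5 (120 mg at t=8 h): 120·exp(−0.03648·7) = 92.956 mg/L
Dose 6 (465 mg at t=10 h): 465·exp(−0.03648·5) = 387.467 mg/L
Dose 7 (455 mg at t=12 h): 455·exp(−0.03648·3) = 407.831 mg/L
Dose 8 (445 mg at t=14 h): 445·exp(−0.03648·1) = 429.058 mg/L
C(15) = 5.786 + 311.173 + 93.723 + 72.012 + 92.956 + 387.467 + 407.831 + 429.058 = 1800.006 mg/L

1800.006 mg/L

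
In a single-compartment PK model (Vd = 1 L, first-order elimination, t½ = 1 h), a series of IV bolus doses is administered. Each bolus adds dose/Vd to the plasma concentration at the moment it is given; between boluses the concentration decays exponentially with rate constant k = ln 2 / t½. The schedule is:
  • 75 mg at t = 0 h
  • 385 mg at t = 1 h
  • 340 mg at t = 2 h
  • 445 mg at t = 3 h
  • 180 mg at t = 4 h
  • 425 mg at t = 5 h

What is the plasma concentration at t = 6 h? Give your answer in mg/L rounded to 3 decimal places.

k = ln 2 / 1 = 0.69315 per h
Dose 1 (75 mg at t=0 h): 75·exp(−0.69315·6) = 1.172 mg/L
Dose 2 (385 mg at t=1 h): 385·exp(−0.69315·5) = 12.031 mg/L
Dose 3 (340 mg at t=2 h): 340·exp(−0.69315·4) = 21.250 mg/L
Dose 4 (445 mg at t=3 h): 445·exp(−0.69315·3) = 55.625 mg/L
Dose 5 (180 mg at t=4 h): 180·exp(−0.69315·2) = 45.000 mg/L
Dose 6 (425 mg at t=5 h): 425·exp(−0.69315·1) = 212.500 mg/L
C(6) = 1.172 + 12.031 + 21.250 + 55.625 + 45.000 + 212.500 = 347.578 mg/L

347.578 mg/L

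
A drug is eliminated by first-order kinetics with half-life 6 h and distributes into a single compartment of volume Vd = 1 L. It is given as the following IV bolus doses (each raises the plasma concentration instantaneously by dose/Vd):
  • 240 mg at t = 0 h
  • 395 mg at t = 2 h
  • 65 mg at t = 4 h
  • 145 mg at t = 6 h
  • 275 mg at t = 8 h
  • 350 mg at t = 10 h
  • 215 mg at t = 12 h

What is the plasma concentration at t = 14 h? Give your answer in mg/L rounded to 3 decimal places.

k = ln 2 / 6 = 0.11552 per h
Dose 1 (240 mg at t=0 h): 240·exp(−0.11552·14) = 47.622 mg/L
Dose 2 (395 mg at t=2 h): 395·exp(−0.11552·12) = 98.750 mg/L
Dose 3 (65 mg at t=4 h): 65·exp(−0.11552·10) = 20.474 mg/L
Dose 4 (145 mg at t=6 h): 145·exp(−0.11552·8) = 57.543 mg/L
Dose 5 (275 mg at t=8 h): 275·exp(−0.11552·6) = 137.500 mg/L
Dose 6 (350 mg at t=10 h): 350·exp(−0.11552·4) = 220.486 mg/L
Dose 7 (215 mg at t=12 h): 215·exp(−0.11552·2) = 170.646 mg/L
C(14) = 47.622 + 98.750 + 20.474 + 57.543 + 137.500 + 220.486 + 170.646 = 753.021 mg/L

753.021 mg/L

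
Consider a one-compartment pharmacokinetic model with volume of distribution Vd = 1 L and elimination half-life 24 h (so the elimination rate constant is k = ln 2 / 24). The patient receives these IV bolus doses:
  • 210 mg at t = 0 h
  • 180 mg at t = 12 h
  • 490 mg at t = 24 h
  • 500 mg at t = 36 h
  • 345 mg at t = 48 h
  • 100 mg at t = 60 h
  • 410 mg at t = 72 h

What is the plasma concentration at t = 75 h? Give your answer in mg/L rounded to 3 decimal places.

926.685 mg/L

k = ln 2 / 24 = 0.02888 per h
Dose 1 (210 mg at t=0 h): 210·exp(−0.02888·75) = 24.071 mg/L
Dose 2 (180 mg at t=12 h): 180·exp(−0.02888·63) = 29.179 mg/L
Dose 3 (490 mg at t=24 h): 490·exp(−0.02888·51) = 112.333 mg/L
Dose 4 (500 mg at t=36 h): 500·exp(−0.02888·39) = 162.105 mg/L
Dose 5 (345 mg at t=48 h): 345·exp(−0.02888·27) = 158.183 mg/L
Dose 6 (100 mg at t=60 h): 100·exp(−0.02888·15) = 64.842 mg/L
Dose 7 (410 mg at t=72 h): 410·exp(−0.02888·3) = 375.972 mg/L
C(75) = 24.071 + 29.179 + 112.333 + 162.105 + 158.183 + 64.842 + 375.972 = 926.685 mg/L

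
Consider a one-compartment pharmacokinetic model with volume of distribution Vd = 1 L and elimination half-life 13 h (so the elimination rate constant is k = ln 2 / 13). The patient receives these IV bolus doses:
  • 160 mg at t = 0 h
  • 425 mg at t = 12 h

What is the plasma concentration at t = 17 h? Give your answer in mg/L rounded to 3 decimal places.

390.177 mg/L

k = ln 2 / 13 = 0.05332 per h
Dose 1 (160 mg at t=0 h): 160·exp(−0.05332·17) = 64.635 mg/L
Dose 2 (425 mg at t=12 h): 425·exp(−0.05332·5) = 325.543 mg/L
C(17) = 64.635 + 325.543 = 390.177 mg/L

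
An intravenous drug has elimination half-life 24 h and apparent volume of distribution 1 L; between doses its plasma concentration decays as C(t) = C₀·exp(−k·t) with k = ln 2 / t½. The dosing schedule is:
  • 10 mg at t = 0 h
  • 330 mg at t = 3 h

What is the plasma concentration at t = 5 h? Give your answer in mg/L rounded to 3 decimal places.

320.134 mg/L

k = ln 2 / 24 = 0.02888 per h
Dose 1 (10 mg at t=0 h): 10·exp(−0.02888·5) = 8.655 mg/L
Dose 2 (330 mg at t=3 h): 330·exp(−0.02888·2) = 311.479 mg/L
C(5) = 8.655 + 311.479 = 320.134 mg/L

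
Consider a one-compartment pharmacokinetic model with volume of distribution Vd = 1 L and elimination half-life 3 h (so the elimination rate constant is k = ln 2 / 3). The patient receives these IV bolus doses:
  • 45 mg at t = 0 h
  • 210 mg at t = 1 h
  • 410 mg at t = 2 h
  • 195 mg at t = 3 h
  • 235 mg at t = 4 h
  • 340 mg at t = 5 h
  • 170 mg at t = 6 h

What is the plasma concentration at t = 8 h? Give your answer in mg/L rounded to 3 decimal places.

k = ln 2 / 3 = 0.23105 per h
Dose 1 (45 mg at t=0 h): 45·exp(−0.23105·8) = 7.087 mg/L
Dose 2 (210 mg at t=1 h): 210·exp(−0.23105·7) = 41.669 mg/L
Dose 3 (410 mg at t=2 h): 410·exp(−0.23105·6) = 102.500 mg/L
Dose 4 (195 mg at t=3 h): 195·exp(−0.23105·5) = 61.421 mg/L
Dose 5 (235 mg at t=4 h): 235·exp(−0.23105·4) = 93.260 mg/L
Dose 6 (340 mg at t=5 h): 340·exp(−0.23105·3) = 170.000 mg/L
Dose 7 (170 mg at t=6 h): 170·exp(−0.23105·2) = 107.093 mg/L
C(8) = 7.087 + 41.669 + 102.500 + 61.421 + 93.260 + 170.000 + 107.093 = 583.031 mg/L

583.031 mg/L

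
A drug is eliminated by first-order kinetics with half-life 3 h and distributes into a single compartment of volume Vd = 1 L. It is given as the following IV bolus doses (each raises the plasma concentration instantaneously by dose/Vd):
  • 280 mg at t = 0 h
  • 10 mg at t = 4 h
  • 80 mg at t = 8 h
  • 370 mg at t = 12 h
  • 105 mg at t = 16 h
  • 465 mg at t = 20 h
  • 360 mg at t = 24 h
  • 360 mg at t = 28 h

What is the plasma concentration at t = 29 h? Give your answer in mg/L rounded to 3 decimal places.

k = ln 2 / 3 = 0.23105 per h
Dose 1 (280 mg at t=0 h): 280·exp(−0.23105·29) = 0.345 mg/L
Dose 2 (10 mg at t=4 h): 10·exp(−0.23105·25) = 0.031 mg/L
Dose 3 (80 mg at t=8 h): 80·exp(−0.23105·21) = 0.625 mg/L
Dose 4 (370 mg at t=12 h): 370·exp(−0.23105·17) = 7.284 mg/L
Dose 5 (105 mg at t=16 h): 105·exp(−0.23105·13) = 5.209 mg/L
Dose 6 (465 mg at t=20 h): 465·exp(−0.23105·9) = 58.125 mg/L
Dose 7 (360 mg at t=24 h): 360·exp(−0.23105·5) = 113.393 mg/L
Dose 8 (360 mg at t=28 h): 360·exp(−0.23105·1) = 285.732 mg/L
C(29) = 0.345 + 0.031 + 0.625 + 7.284 + 5.209 + 58.125 + 113.393 + 285.732 = 470.743 mg/L

470.743 mg/L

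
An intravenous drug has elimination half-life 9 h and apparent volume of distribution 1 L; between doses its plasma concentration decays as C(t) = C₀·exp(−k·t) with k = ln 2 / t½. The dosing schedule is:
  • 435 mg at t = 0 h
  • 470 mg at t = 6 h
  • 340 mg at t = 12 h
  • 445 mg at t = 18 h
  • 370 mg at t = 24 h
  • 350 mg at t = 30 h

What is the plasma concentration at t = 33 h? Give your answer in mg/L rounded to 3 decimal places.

763.430 mg/L

k = ln 2 / 9 = 0.07702 per h
Dose 1 (435 mg at t=0 h): 435·exp(−0.07702·33) = 34.254 mg/L
Dose 2 (470 mg at t=6 h): 470·exp(−0.07702·27) = 58.750 mg/L
Dose 3 (340 mg at t=12 h): 340·exp(−0.07702·21) = 67.465 mg/L
Dose 4 (445 mg at t=18 h): 445·exp(−0.07702·15) = 140.166 mg/L
Dose 5 (370 mg at t=24 h): 370·exp(−0.07702·9) = 185.000 mg/L
Dose 6 (350 mg at t=30 h): 350·exp(−0.07702·3) = 277.795 mg/L
C(33) = 34.254 + 58.750 + 67.465 + 140.166 + 185.000 + 277.795 = 763.430 mg/L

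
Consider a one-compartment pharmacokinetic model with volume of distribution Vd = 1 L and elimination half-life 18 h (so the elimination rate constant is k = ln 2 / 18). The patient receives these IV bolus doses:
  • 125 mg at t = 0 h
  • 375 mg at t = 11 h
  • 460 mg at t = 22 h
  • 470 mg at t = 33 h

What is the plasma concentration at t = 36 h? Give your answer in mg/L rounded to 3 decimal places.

861.471 mg/L

k = ln 2 / 18 = 0.03851 per h
Dose 1 (125 mg at t=0 h): 125·exp(−0.03851·36) = 31.250 mg/L
Dose 2 (375 mg at t=11 h): 375·exp(−0.03851·25) = 143.197 mg/L
Dose 3 (460 mg at t=22 h): 460·exp(−0.03851·14) = 268.302 mg/L
Dose 4 (470 mg at t=33 h): 470·exp(−0.03851·3) = 418.722 mg/L
C(36) = 31.250 + 143.197 + 268.302 + 418.722 = 861.471 mg/L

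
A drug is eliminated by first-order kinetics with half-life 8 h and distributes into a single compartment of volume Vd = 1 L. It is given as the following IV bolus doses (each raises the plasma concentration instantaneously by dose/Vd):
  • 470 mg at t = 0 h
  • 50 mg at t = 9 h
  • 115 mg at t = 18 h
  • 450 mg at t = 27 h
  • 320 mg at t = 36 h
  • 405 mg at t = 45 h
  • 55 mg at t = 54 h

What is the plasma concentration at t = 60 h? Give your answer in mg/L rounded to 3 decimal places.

k = ln 2 / 8 = 0.08664 per h
Dose 1 (470 mg at t=0 h): 470·exp(−0.08664·60) = 2.596 mg/L
Dose 2 (50 mg at t=9 h): 50·exp(−0.08664·51) = 0.602 mg/L
Dose 3 (115 mg at t=18 h): 115·exp(−0.08664·42) = 3.022 mg/L
Dose 4 (450 mg at t=27 h): 450·exp(−0.08664·33) = 25.791 mg/L
Dose 5 (320 mg at t=36 h): 320·exp(−0.08664·24) = 40.000 mg/L
Dose 6 (405 mg at t=45 h): 405·exp(−0.08664·15) = 110.414 mg/L
Dose 7 (55 mg at t=54 h): 55·exp(−0.08664·6) = 32.703 mg/L
C(60) = 2.596 + 0.602 + 3.022 + 25.791 + 40.000 + 110.414 + 32.703 = 215.129 mg/L

215.129 mg/L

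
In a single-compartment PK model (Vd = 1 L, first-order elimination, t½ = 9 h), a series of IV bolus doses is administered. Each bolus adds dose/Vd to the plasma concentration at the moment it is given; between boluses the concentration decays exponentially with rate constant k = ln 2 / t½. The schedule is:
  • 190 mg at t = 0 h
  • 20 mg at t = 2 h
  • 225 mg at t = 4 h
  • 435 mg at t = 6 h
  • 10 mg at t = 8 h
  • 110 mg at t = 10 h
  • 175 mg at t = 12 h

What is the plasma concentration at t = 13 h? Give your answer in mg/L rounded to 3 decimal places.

k = ln 2 / 9 = 0.07702 per h
Dose 1 (190 mg at t=0 h): 190·exp(−0.07702·13) = 69.812 mg/L
Dose 2 (20 mg at t=2 h): 20·exp(−0.07702·11) = 8.572 mg/L
Dose 3 (225 mg at t=4 h): 225·exp(−0.07702·9) = 112.500 mg/L
Dose 4 (435 mg at t=6 h): 435·exp(−0.07702·7) = 253.720 mg/L
Dose 5 (10 mg at t=8 h): 10·exp(−0.07702·5) = 6.804 mg/L
Dose 6 (110 mg at t=10 h): 110·exp(−0.07702·3) = 87.307 mg/L
Dose 7 (175 mg at t=12 h): 175·exp(−0.07702·1) = 162.028 mg/L
C(13) = 69.812 + 8.572 + 112.500 + 253.720 + 6.804 + 87.307 + 162.028 = 700.744 mg/L

700.744 mg/L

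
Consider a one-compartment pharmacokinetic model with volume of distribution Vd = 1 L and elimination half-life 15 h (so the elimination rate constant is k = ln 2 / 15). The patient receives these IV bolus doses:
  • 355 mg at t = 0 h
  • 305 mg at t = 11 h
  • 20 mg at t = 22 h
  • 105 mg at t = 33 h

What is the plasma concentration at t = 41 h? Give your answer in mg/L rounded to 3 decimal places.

k = ln 2 / 15 = 0.04621 per h
Dose 1 (355 mg at t=0 h): 355·exp(−0.04621·41) = 53.384 mg/L
Dose 2 (305 mg at t=11 h): 305·exp(−0.04621·30) = 76.250 mg/L
Dose 3 (20 mg at t=22 h): 20·exp(−0.04621·19) = 8.312 mg/L
Dose 4 (105 mg at t=33 h): 105·exp(−0.04621·8) = 72.550 mg/L
C(41) = 53.384 + 76.250 + 8.312 + 72.550 = 210.497 mg/L

210.497 mg/L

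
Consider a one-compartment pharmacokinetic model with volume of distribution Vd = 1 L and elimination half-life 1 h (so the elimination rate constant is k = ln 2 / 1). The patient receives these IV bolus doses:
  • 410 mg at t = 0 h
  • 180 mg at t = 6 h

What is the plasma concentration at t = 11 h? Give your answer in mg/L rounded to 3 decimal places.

k = ln 2 / 1 = 0.69315 per h
Dose 1 (410 mg at t=0 h): 410·exp(−0.69315·11) = 0.200 mg/L
Dose 2 (180 mg at t=6 h): 180·exp(−0.69315·5) = 5.625 mg/L
C(11) = 0.200 + 5.625 = 5.825 mg/L

5.825 mg/L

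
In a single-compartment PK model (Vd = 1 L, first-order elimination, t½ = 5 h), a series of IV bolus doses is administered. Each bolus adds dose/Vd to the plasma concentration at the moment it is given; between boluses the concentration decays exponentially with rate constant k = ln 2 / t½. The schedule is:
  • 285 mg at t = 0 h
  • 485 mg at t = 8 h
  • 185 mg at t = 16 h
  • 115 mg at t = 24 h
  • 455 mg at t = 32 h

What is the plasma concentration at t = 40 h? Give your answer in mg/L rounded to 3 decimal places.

k = ln 2 / 5 = 0.13863 per h
Dose 1 (285 mg at t=0 h): 285·exp(−0.13863·40) = 1.113 mg/L
Dose 2 (485 mg at t=8 h): 485·exp(−0.13863·32) = 5.743 mg/L
Dose 3 (185 mg at t=16 h): 185·exp(−0.13863·24) = 6.641 mg/L
Dose 4 (115 mg at t=24 h): 115·exp(−0.13863·16) = 12.514 mg/L
Dose 5 (455 mg at t=32 h): 455·exp(−0.13863·8) = 150.094 mg/L
C(40) = 1.113 + 5.743 + 6.641 + 12.514 + 150.094 = 176.106 mg/L

176.106 mg/L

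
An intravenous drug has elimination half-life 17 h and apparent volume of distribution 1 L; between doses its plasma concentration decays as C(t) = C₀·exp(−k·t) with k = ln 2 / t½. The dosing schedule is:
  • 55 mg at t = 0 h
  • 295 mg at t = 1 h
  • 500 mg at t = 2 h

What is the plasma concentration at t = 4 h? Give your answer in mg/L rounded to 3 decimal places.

768.603 mg/L

k = ln 2 / 17 = 0.04077 per h
Dose 1 (55 mg at t=0 h): 55·exp(−0.04077·4) = 46.723 mg/L
Dose 2 (295 mg at t=1 h): 295·exp(−0.04077·3) = 261.035 mg/L
Dose 3 (500 mg at t=2 h): 500·exp(−0.04077·2) = 460.845 mg/L
C(4) = 46.723 + 261.035 + 460.845 = 768.603 mg/L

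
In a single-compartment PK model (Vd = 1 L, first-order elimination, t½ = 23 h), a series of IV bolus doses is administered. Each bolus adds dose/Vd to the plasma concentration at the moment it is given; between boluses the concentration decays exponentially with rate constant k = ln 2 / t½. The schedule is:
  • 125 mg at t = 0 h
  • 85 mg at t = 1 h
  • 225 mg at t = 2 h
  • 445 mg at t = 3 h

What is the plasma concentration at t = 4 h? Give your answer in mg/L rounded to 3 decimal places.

832.085 mg/L

k = ln 2 / 23 = 0.03014 per h
Dose 1 (125 mg at t=0 h): 125·exp(−0.03014·4) = 110.804 mg/L
Dose 2 (85 mg at t=1 h): 85·exp(−0.03014·3) = 77.652 mg/L
Dose 3 (225 mg at t=2 h): 225·exp(−0.03014·2) = 211.839 mg/L
Dose 4 (445 mg at t=3 h): 445·exp(−0.03014·1) = 431.789 mg/L
C(4) = 110.804 + 77.652 + 211.839 + 431.789 = 832.085 mg/L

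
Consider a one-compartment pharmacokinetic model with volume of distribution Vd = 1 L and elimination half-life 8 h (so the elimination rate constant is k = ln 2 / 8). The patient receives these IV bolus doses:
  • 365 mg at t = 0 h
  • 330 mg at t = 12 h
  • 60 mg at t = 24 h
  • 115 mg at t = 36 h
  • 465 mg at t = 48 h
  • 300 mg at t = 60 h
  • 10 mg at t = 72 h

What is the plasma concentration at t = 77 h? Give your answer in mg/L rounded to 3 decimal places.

k = ln 2 / 8 = 0.08664 per h
Dose 1 (365 mg at t=0 h): 365·exp(−0.08664·77) = 0.462 mg/L
Dose 2 (330 mg at t=12 h): 330·exp(−0.08664·65) = 1.182 mg/L
Dose 3 (60 mg at t=24 h): 60·exp(−0.08664·53) = 0.608 mg/L
Dose 4 (115 mg at t=36 h): 115·exp(−0.08664·41) = 3.295 mg/L
Dose 5 (465 mg at t=48 h): 465·exp(−0.08664·29) = 37.689 mg/L
Dose 6 (300 mg at t=60 h): 300·exp(−0.08664·17) = 68.775 mg/L
Dose 7 (10 mg at t=72 h): 10·exp(−0.08664·5) = 6.484 mg/L
C(77) = 0.462 + 1.182 + 0.608 + 3.295 + 37.689 + 68.775 + 6.484 = 118.497 mg/L

118.497 mg/L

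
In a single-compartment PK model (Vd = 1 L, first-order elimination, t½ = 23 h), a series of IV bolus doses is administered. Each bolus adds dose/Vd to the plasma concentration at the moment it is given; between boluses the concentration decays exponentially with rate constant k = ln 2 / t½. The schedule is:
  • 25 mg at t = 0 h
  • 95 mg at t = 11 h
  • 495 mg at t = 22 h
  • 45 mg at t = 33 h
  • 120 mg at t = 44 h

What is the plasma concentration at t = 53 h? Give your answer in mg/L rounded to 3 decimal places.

k = ln 2 / 23 = 0.03014 per h
Dose 1 (25 mg at t=0 h): 25·exp(−0.03014·53) = 5.061 mg/L
Dose 2 (95 mg at t=11 h): 95·exp(−0.03014·42) = 26.793 mg/L
Dose 3 (495 mg at t=22 h): 495·exp(−0.03014·31) = 194.477 mg/L
Dose 4 (45 mg at t=33 h): 45·exp(−0.03014·20) = 24.629 mg/L
Dose 5 (120 mg at t=44 h): 120·exp(−0.03014·9) = 91.493 mg/L
C(53) = 5.061 + 26.793 + 194.477 + 24.629 + 91.493 = 342.453 mg/L

342.453 mg/L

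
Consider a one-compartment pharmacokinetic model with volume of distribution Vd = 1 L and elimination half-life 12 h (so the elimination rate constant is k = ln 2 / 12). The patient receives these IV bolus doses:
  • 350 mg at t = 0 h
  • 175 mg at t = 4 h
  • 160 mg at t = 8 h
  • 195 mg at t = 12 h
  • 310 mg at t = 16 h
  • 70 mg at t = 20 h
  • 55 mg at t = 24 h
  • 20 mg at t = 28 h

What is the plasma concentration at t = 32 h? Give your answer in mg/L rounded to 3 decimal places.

k = ln 2 / 12 = 0.05776 per h
Dose 1 (350 mg at t=0 h): 350·exp(−0.05776·32) = 55.122 mg/L
Dose 2 (175 mg at t=4 h): 175·exp(−0.05776·28) = 34.724 mg/L
Dose 3 (160 mg at t=8 h): 160·exp(−0.05776·24) = 40.000 mg/L
Dose 4 (195 mg at t=12 h): 195·exp(−0.05776·20) = 61.421 mg/L
Dose 5 (310 mg at t=16 h): 310·exp(−0.05776·16) = 123.024 mg/L
Dose 6 (70 mg at t=20 h): 70·exp(−0.05776·12) = 35.000 mg/L
Dose 7 (55 mg at t=24 h): 55·exp(−0.05776·8) = 34.648 mg/L
Dose 8 (20 mg at t=28 h): 20·exp(−0.05776·4) = 15.874 mg/L
C(32) = 55.122 + 34.724 + 40.000 + 61.421 + 123.024 + 35.000 + 34.648 + 15.874 = 399.813 mg/L

399.813 mg/L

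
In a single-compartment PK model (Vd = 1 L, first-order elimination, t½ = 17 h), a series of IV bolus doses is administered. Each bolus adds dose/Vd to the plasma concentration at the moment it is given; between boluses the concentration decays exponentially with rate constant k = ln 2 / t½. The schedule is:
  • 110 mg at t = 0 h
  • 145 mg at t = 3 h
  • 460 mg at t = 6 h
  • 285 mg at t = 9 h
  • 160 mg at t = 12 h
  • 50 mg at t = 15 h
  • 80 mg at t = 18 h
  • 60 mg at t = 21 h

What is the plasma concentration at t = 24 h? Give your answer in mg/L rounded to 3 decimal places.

726.815 mg/L

k = ln 2 / 17 = 0.04077 per h
Dose 1 (110 mg at t=0 h): 110·exp(−0.04077·24) = 41.344 mg/L
Dose 2 (145 mg at t=3 h): 145·exp(−0.04077·21) = 61.590 mg/L
Dose 3 (460 mg at t=6 h): 460·exp(−0.04077·18) = 220.811 mg/L
Dose 4 (285 mg at t=9 h): 285·exp(−0.04077·15) = 154.607 mg/L
Dose 5 (160 mg at t=12 h): 160·exp(−0.04077·12) = 98.091 mg/L
Dose 6 (50 mg at t=15 h): 50·exp(−0.04077·9) = 34.642 mg/L
Dose 7 (80 mg at t=18 h): 80·exp(−0.04077·6) = 62.639 mg/L
Dose 8 (60 mg at t=21 h): 60·exp(−0.04077·3) = 53.092 mg/L
C(24) = 41.344 + 61.590 + 220.811 + 154.607 + 98.091 + 34.642 + 62.639 + 53.092 = 726.815 mg/L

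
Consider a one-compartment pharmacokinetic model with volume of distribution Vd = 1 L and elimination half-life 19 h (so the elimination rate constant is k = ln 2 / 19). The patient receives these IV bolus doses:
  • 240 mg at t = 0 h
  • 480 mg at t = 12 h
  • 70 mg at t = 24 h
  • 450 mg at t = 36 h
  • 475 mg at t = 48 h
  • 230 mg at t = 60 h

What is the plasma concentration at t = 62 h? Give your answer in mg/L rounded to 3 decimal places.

k = ln 2 / 19 = 0.03648 per h
Dose 1 (240 mg at t=0 h): 240·exp(−0.03648·62) = 24.998 mg/L
Dose 2 (480 mg at t=12 h): 480·exp(−0.03648·50) = 77.456 mg/L
Dose 3 (70 mg at t=24 h): 70·exp(−0.03648·38) = 17.500 mg/L
Dose 4 (450 mg at t=36 h): 450·exp(−0.03648·26) = 174.292 mg/L
Dose 5 (475 mg at t=48 h): 475·exp(−0.03648·14) = 285.024 mg/L
Dose 6 (230 mg at t=60 h): 230·exp(−0.03648·2) = 213.816 mg/L
C(62) = 24.998 + 77.456 + 17.500 + 174.292 + 285.024 + 213.816 = 793.086 mg/L

793.086 mg/L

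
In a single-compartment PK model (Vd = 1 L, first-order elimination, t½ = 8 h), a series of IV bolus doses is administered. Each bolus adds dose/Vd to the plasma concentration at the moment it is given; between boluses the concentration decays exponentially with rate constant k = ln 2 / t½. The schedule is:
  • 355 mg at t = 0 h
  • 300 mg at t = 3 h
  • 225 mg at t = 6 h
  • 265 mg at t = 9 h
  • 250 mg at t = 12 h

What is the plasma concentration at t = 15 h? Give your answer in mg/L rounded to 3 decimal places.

656.358 mg/L

k = ln 2 / 8 = 0.08664 per h
Dose 1 (355 mg at t=0 h): 355·exp(−0.08664·15) = 96.783 mg/L
Dose 2 (300 mg at t=3 h): 300·exp(−0.08664·12) = 106.066 mg/L
Dose 3 (225 mg at t=6 h): 225·exp(−0.08664·9) = 103.163 mg/L
Dose 4 (265 mg at t=9 h): 265·exp(−0.08664·6) = 157.570 mg/L
Dose 5 (250 mg at t=12 h): 250·exp(−0.08664·3) = 192.776 mg/L
C(15) = 96.783 + 106.066 + 103.163 + 157.570 + 192.776 = 656.358 mg/L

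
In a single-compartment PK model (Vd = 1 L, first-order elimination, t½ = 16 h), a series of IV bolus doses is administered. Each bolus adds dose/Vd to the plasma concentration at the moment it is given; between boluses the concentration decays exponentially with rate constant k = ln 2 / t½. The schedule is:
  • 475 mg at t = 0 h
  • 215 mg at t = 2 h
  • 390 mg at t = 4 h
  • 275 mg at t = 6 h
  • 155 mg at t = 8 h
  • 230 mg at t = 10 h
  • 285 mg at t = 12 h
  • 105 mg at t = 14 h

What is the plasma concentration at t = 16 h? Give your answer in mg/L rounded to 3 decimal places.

k = ln 2 / 16 = 0.04332 per h
Dose 1 (475 mg at t=0 h): 475·exp(−0.04332·16) = 237.500 mg/L
Dose 2 (215 mg at t=2 h): 215·exp(−0.04332·14) = 117.230 mg/L
Dose 3 (390 mg at t=4 h): 390·exp(−0.04332·12) = 231.895 mg/L
Dose 4 (275 mg at t=6 h): 275·exp(−0.04332·10) = 178.315 mg/L
Dose 5 (155 mg at t=8 h): 155·exp(−0.04332·8) = 109.602 mg/L
Dose 6 (230 mg at t=10 h): 230·exp(−0.04332·6) = 177.354 mg/L
Dose 7 (285 mg at t=12 h): 285·exp(−0.04332·4) = 239.655 mg/L
Dose 8 (105 mg at t=14 h): 105·exp(−0.04332·2) = 96.285 mg/L
C(16) = 237.500 + 117.230 + 231.895 + 178.315 + 109.602 + 177.354 + 239.655 + 96.285 = 1387.837 mg/L

1387.837 mg/L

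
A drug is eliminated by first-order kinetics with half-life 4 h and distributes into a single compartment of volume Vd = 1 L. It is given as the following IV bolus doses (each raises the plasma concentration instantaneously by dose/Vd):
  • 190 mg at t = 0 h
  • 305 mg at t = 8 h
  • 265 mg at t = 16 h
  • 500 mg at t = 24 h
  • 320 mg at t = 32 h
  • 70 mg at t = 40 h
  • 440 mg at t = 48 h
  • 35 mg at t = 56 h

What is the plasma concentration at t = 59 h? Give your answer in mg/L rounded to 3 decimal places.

93.158 mg/L

k = ln 2 / 4 = 0.17329 per h
Dose 1 (190 mg at t=0 h): 190·exp(−0.17329·59) = 0.007 mg/L
Dose 2 (305 mg at t=8 h): 305·exp(−0.17329·51) = 0.044 mg/L
Dose 3 (265 mg at t=16 h): 265·exp(−0.17329·43) = 0.154 mg/L
Dose 4 (500 mg at t=24 h): 500·exp(−0.17329·35) = 1.161 mg/L
Dose 5 (320 mg at t=32 h): 320·exp(−0.17329·27) = 2.973 mg/L
Dose 6 (70 mg at t=40 h): 70·exp(−0.17329·19) = 2.601 mg/L
Dose 7 (440 mg at t=48 h): 440·exp(−0.17329·11) = 65.406 mg/L
Dose 8 (35 mg at t=56 h): 35·exp(−0.17329·3) = 20.811 mg/L
C(59) = 0.007 + 0.044 + 0.154 + 1.161 + 2.973 + 2.601 + 65.406 + 20.811 = 93.158 mg/L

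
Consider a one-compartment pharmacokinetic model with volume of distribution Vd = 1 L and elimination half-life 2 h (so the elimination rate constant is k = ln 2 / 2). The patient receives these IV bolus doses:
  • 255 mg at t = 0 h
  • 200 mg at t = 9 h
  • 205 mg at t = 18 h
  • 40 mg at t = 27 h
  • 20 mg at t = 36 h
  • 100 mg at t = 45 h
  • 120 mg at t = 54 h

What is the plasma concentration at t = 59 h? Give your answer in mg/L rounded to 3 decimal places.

22.002 mg/L

k = ln 2 / 2 = 0.34657 per h
Dose 1 (255 mg at t=0 h): 255·exp(−0.34657·59) = 0.000 mg/L
Dose 2 (200 mg at t=9 h): 200·exp(−0.34657·50) = 0.000 mg/L
Dose 3 (205 mg at t=18 h): 205·exp(−0.34657·41) = 0.000 mg/L
Dose 4 (40 mg at t=27 h): 40·exp(−0.34657·32) = 0.001 mg/L
Dose 5 (20 mg at t=36 h): 20·exp(−0.34657·23) = 0.007 mg/L
Dose 6 (100 mg at t=45 h): 100·exp(−0.34657·14) = 0.781 mg/L
Dose 7 (120 mg at t=54 h): 120·exp(−0.34657·5) = 21.213 mg/L
C(59) = 0.000 + 0.000 + 0.000 + 0.001 + 0.007 + 0.781 + 21.213 = 22.002 mg/L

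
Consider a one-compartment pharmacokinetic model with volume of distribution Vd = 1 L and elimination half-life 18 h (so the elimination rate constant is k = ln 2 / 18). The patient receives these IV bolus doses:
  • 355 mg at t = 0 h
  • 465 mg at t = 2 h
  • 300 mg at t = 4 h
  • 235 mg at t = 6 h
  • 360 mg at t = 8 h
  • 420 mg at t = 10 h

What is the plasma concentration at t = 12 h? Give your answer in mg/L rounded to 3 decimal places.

k = ln 2 / 18 = 0.03851 per h
Dose 1 (355 mg at t=0 h): 355·exp(−0.03851·12) = 223.636 mg/L
Dose 2 (465 mg at t=2 h): 465·exp(−0.03851·10) = 316.384 mg/L
Dose 3 (300 mg at t=4 h): 300·exp(−0.03851·8) = 220.460 mg/L
Dose 4 (235 mg at t=6 h): 235·exp(−0.03851·6) = 186.520 mg/L
Dose 5 (360 mg at t=8 h): 360·exp(−0.03851·4) = 308.608 mg/L
Dose 6 (420 mg at t=10 h): 420·exp(−0.03851·2) = 388.867 mg/L
C(12) = 223.636 + 316.384 + 220.460 + 186.520 + 308.608 + 388.867 = 1644.475 mg/L

1644.475 mg/L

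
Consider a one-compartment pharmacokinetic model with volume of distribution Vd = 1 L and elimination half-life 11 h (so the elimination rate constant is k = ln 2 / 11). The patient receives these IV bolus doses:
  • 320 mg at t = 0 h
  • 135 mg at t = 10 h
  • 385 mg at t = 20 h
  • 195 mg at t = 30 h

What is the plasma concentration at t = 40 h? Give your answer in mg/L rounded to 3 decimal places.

k = ln 2 / 11 = 0.06301 per h
Dose 1 (320 mg at t=0 h): 320·exp(−0.06301·40) = 25.733 mg/L
Dose 2 (135 mg at t=10 h): 135·exp(−0.06301·30) = 20.387 mg/L
Dose 3 (385 mg at t=20 h): 385·exp(−0.06301·20) = 109.178 mg/L
Dose 4 (195 mg at t=30 h): 195·exp(−0.06301·10) = 103.842 mg/L
C(40) = 25.733 + 20.387 + 109.178 + 103.842 = 259.139 mg/L

259.139 mg/L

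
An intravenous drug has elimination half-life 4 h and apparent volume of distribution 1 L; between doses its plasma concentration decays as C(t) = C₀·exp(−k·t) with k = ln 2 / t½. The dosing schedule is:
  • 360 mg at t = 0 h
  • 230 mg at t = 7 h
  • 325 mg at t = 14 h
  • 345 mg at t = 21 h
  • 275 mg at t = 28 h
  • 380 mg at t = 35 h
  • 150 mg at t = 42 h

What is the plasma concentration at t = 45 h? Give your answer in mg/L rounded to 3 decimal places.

178.184 mg/L

k = ln 2 / 4 = 0.17329 per h
Dose 1 (360 mg at t=0 h): 360·exp(−0.17329·45) = 0.148 mg/L
Dose 2 (230 mg at t=7 h): 230·exp(−0.17329·38) = 0.318 mg/L
Dose 3 (325 mg at t=14 h): 325·exp(−0.17329·31) = 1.510 mg/L
Dose 4 (345 mg at t=21 h): 345·exp(−0.17329·24) = 5.391 mg/L
Dose 5 (275 mg at t=28 h): 275·exp(−0.17329·17) = 14.453 mg/L
Dose 6 (380 mg at t=35 h): 380·exp(−0.17329·10) = 67.175 mg/L
Dose 7 (150 mg at t=42 h): 150·exp(−0.17329·3) = 89.191 mg/L
C(45) = 0.148 + 0.318 + 1.510 + 5.391 + 14.453 + 67.175 + 89.191 = 178.184 mg/L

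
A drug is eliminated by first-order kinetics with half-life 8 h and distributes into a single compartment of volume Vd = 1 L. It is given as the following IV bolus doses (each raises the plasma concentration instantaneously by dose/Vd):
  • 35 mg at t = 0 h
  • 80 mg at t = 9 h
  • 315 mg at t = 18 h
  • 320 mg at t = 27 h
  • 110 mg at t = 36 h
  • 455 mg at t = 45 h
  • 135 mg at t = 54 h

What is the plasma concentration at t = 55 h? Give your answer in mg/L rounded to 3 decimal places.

k = ln 2 / 8 = 0.08664 per h
Dose 1 (35 mg at t=0 h): 35·exp(−0.08664·55) = 0.298 mg/L
Dose 2 (80 mg at t=9 h): 80·exp(−0.08664·46) = 1.487 mg/L
Dose 3 (315 mg at t=18 h): 315·exp(−0.08664·37) = 12.766 mg/L
Dose 4 (320 mg at t=27 h): 320·exp(−0.08664·28) = 28.284 mg/L
Dose 5 (110 mg at t=36 h): 110·exp(−0.08664·19) = 21.205 mg/L
Dose 6 (455 mg at t=45 h): 455·exp(−0.08664·10) = 191.304 mg/L
Dose 7 (135 mg at t=54 h): 135·exp(−0.08664·1) = 123.796 mg/L
C(55) = 0.298 + 1.487 + 12.766 + 28.284 + 21.205 + 191.304 + 123.796 = 379.140 mg/L

379.140 mg/L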